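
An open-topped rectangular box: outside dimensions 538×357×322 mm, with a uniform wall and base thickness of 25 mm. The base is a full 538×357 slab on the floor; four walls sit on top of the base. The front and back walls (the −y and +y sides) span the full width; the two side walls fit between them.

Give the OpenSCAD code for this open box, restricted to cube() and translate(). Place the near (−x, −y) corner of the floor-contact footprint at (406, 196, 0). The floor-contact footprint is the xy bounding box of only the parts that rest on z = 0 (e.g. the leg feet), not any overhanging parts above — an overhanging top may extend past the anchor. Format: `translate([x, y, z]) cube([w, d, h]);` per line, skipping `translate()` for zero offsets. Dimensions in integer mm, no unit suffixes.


translate([406, 196, 0]) cube([538, 357, 25]);
translate([406, 196, 25]) cube([538, 25, 297]);
translate([406, 528, 25]) cube([538, 25, 297]);
translate([406, 221, 25]) cube([25, 307, 297]);
translate([919, 221, 25]) cube([25, 307, 297]);


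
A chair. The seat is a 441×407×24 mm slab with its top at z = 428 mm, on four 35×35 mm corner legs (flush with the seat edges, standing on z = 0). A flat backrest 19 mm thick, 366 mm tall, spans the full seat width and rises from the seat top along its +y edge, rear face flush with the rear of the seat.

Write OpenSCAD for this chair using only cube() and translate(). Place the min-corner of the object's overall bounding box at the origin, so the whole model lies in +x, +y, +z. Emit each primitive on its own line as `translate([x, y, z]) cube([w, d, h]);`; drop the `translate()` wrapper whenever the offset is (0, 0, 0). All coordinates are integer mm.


translate([0, 0, 404]) cube([441, 407, 24]);
cube([35, 35, 404]);
translate([406, 0, 0]) cube([35, 35, 404]);
translate([0, 372, 0]) cube([35, 35, 404]);
translate([406, 372, 0]) cube([35, 35, 404]);
translate([0, 388, 428]) cube([441, 19, 366]);


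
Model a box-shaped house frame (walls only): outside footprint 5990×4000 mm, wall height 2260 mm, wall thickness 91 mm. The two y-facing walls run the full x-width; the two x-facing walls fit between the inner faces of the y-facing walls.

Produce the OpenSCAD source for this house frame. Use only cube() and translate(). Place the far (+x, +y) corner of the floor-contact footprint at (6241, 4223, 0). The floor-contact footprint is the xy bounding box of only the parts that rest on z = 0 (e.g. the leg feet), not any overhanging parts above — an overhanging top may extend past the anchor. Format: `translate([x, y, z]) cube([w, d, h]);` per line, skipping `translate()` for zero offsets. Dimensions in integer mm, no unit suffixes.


translate([251, 223, 0]) cube([5990, 91, 2260]);
translate([251, 4132, 0]) cube([5990, 91, 2260]);
translate([251, 314, 0]) cube([91, 3818, 2260]);
translate([6150, 314, 0]) cube([91, 3818, 2260]);


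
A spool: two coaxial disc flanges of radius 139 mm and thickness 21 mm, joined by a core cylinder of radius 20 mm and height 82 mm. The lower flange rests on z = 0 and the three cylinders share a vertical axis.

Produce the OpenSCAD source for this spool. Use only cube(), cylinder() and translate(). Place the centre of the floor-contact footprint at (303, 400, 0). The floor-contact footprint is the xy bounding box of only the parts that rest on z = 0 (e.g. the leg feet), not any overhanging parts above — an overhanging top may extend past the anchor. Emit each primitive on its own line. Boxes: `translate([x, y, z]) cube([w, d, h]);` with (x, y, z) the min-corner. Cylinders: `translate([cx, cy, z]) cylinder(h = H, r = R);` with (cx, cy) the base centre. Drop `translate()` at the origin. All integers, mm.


translate([303, 400, 0]) cylinder(h = 21, r = 139);
translate([303, 400, 21]) cylinder(h = 82, r = 20);
translate([303, 400, 103]) cylinder(h = 21, r = 139);


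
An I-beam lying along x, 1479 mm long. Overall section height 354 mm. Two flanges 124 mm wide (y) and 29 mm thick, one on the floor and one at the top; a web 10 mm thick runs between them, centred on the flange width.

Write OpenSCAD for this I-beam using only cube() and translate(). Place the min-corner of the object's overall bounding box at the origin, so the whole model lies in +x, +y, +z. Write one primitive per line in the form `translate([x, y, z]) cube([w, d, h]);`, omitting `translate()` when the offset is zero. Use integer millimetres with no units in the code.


cube([1479, 124, 29]);
translate([0, 57, 29]) cube([1479, 10, 296]);
translate([0, 0, 325]) cube([1479, 124, 29]);


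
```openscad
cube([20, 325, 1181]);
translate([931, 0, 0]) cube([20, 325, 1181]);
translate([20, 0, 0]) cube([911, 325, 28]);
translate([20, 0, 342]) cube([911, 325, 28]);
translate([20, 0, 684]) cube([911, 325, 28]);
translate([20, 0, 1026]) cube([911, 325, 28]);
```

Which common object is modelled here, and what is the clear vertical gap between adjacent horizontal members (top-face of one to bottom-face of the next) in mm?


A bookshelf. The clear shelf gap is 314 mm.

Two tall side panels with 4 horizontal boards between them — a bookshelf. The first two shelf undersides are at z = 0 and z = 342; with shelf thickness 28, the clear gap is 342 − 0 − 28 = 314 mm.


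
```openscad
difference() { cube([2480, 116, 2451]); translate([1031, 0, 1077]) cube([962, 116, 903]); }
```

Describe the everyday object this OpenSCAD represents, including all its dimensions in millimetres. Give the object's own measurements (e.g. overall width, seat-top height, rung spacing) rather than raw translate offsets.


A wall 2480 mm long (x), 116 mm thick (y), 2451 mm tall, with a rectangular window opening cut through it. The opening is 962 mm wide and 903 mm tall; its sill is at z = 1077 mm and its near (−x) edge is 1031 mm from the wall's −x end. The opening passes through the full wall thickness.


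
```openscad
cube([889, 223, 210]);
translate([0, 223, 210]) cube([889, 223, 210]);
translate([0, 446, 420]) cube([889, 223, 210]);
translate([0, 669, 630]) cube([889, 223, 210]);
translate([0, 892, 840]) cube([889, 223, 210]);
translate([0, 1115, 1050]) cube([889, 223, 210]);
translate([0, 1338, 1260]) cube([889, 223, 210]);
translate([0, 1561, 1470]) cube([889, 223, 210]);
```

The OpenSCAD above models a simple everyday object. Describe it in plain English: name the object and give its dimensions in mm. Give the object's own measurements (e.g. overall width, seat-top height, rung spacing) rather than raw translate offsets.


A straight staircase of 8 solid steps. Each step is 889 mm wide (x), 223 mm deep (y, the going) and 210 mm tall (the rise). The first step rests on the floor; each subsequent step sits one going further in +y and one rise higher in +z, directly behind and above the previous step with no overlap.


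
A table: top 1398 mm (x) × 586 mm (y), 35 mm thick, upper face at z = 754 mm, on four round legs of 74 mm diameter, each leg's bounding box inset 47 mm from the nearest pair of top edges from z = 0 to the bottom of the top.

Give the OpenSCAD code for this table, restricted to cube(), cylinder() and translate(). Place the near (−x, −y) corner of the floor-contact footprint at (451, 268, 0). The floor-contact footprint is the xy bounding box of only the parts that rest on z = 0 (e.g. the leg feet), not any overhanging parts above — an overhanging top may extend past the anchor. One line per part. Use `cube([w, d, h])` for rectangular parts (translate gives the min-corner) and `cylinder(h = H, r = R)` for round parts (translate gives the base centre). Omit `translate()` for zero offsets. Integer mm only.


translate([404, 221, 719]) cube([1398, 586, 35]);
translate([488, 305, 0]) cylinder(h = 719, r = 37);
translate([1718, 305, 0]) cylinder(h = 719, r = 37);
translate([488, 723, 0]) cylinder(h = 719, r = 37);
translate([1718, 723, 0]) cylinder(h = 719, r = 37);


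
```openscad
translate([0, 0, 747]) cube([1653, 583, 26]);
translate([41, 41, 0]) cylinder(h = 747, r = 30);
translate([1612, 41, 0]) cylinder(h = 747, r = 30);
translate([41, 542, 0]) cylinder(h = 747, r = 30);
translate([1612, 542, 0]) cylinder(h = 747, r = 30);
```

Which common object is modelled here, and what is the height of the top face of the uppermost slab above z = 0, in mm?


A table. The table height is 773 mm.

A 1653×583×26 slab sits at z = 747 on four Ø60 mm round legs — a table. The top surface is at 747 + 26 = 773 mm.


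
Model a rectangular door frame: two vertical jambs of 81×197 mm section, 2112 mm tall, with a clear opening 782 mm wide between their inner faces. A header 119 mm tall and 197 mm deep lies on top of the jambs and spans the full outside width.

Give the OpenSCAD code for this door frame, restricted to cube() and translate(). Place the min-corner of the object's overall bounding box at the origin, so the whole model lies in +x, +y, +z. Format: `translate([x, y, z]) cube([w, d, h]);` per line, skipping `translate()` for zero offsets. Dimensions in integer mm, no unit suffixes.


cube([81, 197, 2112]);
translate([863, 0, 0]) cube([81, 197, 2112]);
translate([0, 0, 2112]) cube([944, 197, 119]);


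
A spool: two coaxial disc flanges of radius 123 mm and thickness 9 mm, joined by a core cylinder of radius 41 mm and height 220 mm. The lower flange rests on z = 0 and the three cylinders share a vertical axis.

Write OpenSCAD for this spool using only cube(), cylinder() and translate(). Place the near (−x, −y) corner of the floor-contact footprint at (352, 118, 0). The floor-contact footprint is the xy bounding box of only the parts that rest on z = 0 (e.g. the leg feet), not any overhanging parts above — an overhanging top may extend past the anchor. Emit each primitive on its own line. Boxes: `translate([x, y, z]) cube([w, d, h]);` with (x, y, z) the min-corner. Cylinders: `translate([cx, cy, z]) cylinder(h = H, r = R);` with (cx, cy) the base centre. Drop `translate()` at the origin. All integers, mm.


translate([475, 241, 0]) cylinder(h = 9, r = 123);
translate([475, 241, 9]) cylinder(h = 220, r = 41);
translate([475, 241, 229]) cylinder(h = 9, r = 123);


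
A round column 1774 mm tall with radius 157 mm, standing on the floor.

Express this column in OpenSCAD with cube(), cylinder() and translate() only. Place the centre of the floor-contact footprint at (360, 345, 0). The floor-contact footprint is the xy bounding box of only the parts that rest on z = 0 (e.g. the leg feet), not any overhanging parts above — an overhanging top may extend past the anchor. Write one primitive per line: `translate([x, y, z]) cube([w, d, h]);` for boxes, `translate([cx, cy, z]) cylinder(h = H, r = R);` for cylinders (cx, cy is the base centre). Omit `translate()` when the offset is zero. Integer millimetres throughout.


translate([360, 345, 0]) cylinder(h = 1774, r = 157);


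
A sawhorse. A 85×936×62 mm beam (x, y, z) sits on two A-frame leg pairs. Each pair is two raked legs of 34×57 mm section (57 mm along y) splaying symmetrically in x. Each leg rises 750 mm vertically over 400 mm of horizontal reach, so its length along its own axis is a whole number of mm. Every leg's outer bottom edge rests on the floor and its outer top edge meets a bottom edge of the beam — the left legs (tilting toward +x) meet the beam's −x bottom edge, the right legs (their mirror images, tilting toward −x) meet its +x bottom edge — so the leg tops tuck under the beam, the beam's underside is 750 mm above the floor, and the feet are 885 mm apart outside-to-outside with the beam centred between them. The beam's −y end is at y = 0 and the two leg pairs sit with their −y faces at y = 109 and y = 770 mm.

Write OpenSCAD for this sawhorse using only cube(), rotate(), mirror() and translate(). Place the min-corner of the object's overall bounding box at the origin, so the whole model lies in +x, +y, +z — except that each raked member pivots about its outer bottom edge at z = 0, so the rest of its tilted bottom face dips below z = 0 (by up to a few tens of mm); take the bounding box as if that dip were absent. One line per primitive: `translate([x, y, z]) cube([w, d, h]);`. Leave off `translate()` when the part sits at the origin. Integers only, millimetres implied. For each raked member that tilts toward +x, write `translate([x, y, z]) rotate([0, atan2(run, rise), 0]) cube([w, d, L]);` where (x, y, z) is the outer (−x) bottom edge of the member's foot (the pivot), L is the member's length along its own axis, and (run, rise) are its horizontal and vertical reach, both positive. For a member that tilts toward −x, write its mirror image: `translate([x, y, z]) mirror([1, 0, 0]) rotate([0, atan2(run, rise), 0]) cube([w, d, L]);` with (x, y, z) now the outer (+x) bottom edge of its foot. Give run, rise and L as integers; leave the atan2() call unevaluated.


translate([400, 0, 750]) cube([85, 936, 62]);
translate([0, 109, 0]) rotate([0, atan2(400, 750), 0]) cube([34, 57, 850]);
translate([885, 109, 0]) mirror([1, 0, 0]) rotate([0, atan2(400, 750), 0]) cube([34, 57, 850]);
translate([0, 770, 0]) rotate([0, atan2(400, 750), 0]) cube([34, 57, 850]);
translate([885, 770, 0]) mirror([1, 0, 0]) rotate([0, atan2(400, 750), 0]) cube([34, 57, 850]);


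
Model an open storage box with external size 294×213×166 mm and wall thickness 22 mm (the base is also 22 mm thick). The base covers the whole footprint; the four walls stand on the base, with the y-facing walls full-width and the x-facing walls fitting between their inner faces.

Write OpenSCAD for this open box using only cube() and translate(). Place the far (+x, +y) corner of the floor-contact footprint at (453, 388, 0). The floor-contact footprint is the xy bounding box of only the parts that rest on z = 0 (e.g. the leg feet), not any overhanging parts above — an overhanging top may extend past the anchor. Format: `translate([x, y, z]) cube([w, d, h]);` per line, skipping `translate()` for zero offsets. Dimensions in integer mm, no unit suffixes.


translate([159, 175, 0]) cube([294, 213, 22]);
translate([159, 175, 22]) cube([294, 22, 144]);
translate([159, 366, 22]) cube([294, 22, 144]);
translate([159, 197, 22]) cube([22, 169, 144]);
translate([431, 197, 22]) cube([22, 169, 144]);


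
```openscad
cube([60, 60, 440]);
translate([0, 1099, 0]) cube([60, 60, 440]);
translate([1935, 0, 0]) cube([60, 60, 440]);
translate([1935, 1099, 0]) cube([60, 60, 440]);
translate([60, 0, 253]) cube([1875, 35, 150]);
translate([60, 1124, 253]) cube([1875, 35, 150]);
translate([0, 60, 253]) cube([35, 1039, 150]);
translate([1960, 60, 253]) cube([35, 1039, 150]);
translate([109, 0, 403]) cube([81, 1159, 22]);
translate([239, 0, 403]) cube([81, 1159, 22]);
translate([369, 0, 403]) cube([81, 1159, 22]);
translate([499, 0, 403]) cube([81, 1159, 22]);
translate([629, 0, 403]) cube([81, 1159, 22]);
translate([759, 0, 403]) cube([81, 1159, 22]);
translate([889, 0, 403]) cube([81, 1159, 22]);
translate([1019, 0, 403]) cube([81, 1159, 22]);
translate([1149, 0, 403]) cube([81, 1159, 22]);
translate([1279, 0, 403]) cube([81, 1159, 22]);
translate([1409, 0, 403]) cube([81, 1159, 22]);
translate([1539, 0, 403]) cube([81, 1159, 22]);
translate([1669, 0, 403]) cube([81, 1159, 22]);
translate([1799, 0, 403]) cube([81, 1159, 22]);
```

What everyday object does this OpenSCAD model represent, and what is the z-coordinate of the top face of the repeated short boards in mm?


A bed frame. The slat-top height is 425 mm.

Four posts, four rails, and a row of slats — a bed frame. Slats sit on the rails at z = 253 + 150 = 403; with slat thickness 22, the top is 425 mm.


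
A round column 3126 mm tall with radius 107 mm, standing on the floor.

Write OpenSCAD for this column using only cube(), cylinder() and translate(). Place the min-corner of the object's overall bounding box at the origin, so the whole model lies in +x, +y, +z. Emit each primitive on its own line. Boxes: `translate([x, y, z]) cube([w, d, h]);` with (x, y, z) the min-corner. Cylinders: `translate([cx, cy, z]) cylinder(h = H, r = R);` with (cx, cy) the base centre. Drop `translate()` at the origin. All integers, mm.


translate([107, 107, 0]) cylinder(h = 3126, r = 107);


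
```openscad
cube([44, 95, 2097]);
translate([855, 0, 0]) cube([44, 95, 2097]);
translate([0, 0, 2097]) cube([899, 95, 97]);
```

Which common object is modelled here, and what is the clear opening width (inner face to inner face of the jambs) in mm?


A door frame. The clear opening width is 811 mm.

Two 2097 mm tall posts with a header on top — a door frame. The left jamb is 44 mm wide at x = 0; the right jamb starts at x = 855. The clear opening is 855 − 44 = 811 mm.


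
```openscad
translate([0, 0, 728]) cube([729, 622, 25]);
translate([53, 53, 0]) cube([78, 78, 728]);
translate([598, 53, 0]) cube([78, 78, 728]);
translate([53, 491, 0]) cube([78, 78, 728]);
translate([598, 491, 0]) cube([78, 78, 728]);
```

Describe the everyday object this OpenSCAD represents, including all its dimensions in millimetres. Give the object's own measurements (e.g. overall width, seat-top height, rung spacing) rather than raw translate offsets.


A table: top 729 mm (x) × 622 mm (y), 25 mm thick, upper face at z = 753 mm, on four 78×78 mm square legs, each inset 53 mm from the nearest pair of top edges from z = 0 to the bottom of the top.


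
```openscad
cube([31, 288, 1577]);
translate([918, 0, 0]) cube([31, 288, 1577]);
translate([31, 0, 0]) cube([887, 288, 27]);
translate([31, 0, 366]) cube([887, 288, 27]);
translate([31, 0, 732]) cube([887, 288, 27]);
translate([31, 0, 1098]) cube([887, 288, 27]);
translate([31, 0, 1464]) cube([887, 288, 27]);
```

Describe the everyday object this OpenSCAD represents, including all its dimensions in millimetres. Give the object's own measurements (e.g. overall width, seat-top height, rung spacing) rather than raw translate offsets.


An open bookshelf. Two side panels, each 31 mm thick, 288 mm deep and 1577 mm tall, stand 949 mm apart (outside-to-outside). Between them sit 5 shelves, each 27 mm thick and 288 mm deep, spanning the full gap between the sides. The bottom shelf rests on the floor (its underside at z = 0) and the clear gap between one shelf's top and the next shelf's underside is 339 mm.


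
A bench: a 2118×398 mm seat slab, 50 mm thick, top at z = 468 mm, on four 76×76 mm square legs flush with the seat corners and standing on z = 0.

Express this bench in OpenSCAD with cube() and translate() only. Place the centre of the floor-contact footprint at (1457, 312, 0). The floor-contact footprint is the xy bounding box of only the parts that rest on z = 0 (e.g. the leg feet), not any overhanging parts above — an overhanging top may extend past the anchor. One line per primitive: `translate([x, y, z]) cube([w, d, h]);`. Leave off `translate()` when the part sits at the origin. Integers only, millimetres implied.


translate([398, 113, 418]) cube([2118, 398, 50]);
translate([398, 113, 0]) cube([76, 76, 418]);
translate([398, 435, 0]) cube([76, 76, 418]);
translate([2440, 113, 0]) cube([76, 76, 418]);
translate([2440, 435, 0]) cube([76, 76, 418]);


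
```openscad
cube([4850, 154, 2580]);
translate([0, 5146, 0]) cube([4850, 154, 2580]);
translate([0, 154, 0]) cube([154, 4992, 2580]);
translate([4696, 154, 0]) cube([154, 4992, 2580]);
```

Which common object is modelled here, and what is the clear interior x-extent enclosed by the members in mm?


A house (or room) frame. The interior width is 4542 mm.

Four 2580 mm walls enclosing a rectangle with no floor or roof — a room or house frame. Outside width is 4850 mm and wall thickness is 154 mm, so the interior width is 4850 − 2 × 154 = 4542 mm.


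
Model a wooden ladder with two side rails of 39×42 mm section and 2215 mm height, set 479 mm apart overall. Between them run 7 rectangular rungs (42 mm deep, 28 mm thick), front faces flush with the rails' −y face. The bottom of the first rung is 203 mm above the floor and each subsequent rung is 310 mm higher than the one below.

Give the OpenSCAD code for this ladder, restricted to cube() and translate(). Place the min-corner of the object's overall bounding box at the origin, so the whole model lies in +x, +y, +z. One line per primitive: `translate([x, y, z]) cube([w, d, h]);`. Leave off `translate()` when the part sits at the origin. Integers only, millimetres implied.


cube([39, 42, 2215]);
translate([440, 0, 0]) cube([39, 42, 2215]);
translate([39, 0, 203]) cube([401, 42, 28]);
translate([39, 0, 513]) cube([401, 42, 28]);
translate([39, 0, 823]) cube([401, 42, 28]);
translate([39, 0, 1133]) cube([401, 42, 28]);
translate([39, 0, 1443]) cube([401, 42, 28]);
translate([39, 0, 1753]) cube([401, 42, 28]);
translate([39, 0, 2063]) cube([401, 42, 28]);


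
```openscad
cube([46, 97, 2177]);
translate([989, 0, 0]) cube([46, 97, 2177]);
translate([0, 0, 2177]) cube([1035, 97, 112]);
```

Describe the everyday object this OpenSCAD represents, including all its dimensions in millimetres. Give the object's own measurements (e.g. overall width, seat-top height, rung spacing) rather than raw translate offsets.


A door frame. The clear opening is 943 mm wide and 2177 mm high. Two 46 mm wide jambs, 97 mm deep, stand either side of the opening from the floor to the top of the opening. A 112 mm thick head sits across the top of both jambs, spanning the full outside width of the frame.


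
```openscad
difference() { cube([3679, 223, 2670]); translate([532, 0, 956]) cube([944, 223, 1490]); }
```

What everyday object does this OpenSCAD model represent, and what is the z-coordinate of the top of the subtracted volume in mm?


A wall with a window opening. The window head height is 2446 mm.

A wall with a rectangular opening subtracted — a window. Sill at z = 956, opening 1490 mm tall, so the head is at 956 + 1490 = 2446 mm.


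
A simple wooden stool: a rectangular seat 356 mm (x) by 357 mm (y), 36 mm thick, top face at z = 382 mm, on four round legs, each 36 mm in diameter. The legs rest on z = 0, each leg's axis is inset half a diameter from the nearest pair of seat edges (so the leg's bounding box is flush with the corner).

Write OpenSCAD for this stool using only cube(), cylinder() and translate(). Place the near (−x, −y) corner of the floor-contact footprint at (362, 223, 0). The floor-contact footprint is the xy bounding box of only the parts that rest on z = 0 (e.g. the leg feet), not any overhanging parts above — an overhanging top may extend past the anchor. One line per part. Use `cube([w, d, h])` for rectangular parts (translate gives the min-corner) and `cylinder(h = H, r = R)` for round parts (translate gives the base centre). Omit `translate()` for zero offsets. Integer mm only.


translate([362, 223, 346]) cube([356, 357, 36]);
translate([380, 241, 0]) cylinder(h = 346, r = 18);
translate([700, 241, 0]) cylinder(h = 346, r = 18);
translate([380, 562, 0]) cylinder(h = 346, r = 18);
translate([700, 562, 0]) cylinder(h = 346, r = 18);


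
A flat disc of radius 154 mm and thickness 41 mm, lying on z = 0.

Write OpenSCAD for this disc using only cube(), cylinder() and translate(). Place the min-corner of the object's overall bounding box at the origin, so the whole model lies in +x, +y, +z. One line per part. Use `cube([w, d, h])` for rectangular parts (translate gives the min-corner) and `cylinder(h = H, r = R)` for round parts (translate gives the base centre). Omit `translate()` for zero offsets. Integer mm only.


translate([154, 154, 0]) cylinder(h = 41, r = 154);


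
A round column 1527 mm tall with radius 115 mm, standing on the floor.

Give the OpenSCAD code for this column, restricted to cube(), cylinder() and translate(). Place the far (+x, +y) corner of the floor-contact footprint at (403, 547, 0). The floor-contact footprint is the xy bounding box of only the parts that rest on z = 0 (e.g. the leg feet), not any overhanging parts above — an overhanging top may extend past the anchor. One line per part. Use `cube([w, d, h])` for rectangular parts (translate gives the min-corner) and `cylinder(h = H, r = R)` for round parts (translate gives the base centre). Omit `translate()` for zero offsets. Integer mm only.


translate([288, 432, 0]) cylinder(h = 1527, r = 115);


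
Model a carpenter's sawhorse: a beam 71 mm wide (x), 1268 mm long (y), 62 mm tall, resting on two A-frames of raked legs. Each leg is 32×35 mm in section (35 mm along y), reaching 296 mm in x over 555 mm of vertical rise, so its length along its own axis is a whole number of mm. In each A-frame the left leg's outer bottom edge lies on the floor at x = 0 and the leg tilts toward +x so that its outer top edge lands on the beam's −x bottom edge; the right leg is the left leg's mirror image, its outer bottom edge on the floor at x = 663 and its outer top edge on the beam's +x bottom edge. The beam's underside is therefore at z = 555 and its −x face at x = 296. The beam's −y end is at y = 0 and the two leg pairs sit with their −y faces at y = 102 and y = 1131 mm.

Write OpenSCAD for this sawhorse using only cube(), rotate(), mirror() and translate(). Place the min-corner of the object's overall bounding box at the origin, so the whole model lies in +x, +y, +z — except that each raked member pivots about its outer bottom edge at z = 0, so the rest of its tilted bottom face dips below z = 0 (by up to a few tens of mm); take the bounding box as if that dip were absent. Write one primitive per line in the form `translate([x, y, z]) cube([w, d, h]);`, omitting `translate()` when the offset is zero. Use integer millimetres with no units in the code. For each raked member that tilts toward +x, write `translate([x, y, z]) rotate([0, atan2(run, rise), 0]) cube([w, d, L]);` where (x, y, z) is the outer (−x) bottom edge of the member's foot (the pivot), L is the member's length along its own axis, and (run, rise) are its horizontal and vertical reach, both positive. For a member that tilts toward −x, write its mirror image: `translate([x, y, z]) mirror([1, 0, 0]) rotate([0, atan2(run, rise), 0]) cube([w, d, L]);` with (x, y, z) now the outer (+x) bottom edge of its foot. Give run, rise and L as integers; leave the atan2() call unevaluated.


// leg length = √(296² + 555²) = 629
// right-leg outer foot x = 2·296 + 71 = 663
// beam min-corner = (296, 0, 555)
translate([296, 0, 555]) cube([71, 1268, 62]);
translate([0, 102, 0]) rotate([0, atan2(296, 555), 0]) cube([32, 35, 629]);
translate([663, 102, 0]) mirror([1, 0, 0]) rotate([0, atan2(296, 555), 0]) cube([32, 35, 629]);
translate([0, 1131, 0]) rotate([0, atan2(296, 555), 0]) cube([32, 35, 629]);
translate([663, 1131, 0]) mirror([1, 0, 0]) rotate([0, atan2(296, 555), 0]) cube([32, 35, 629]);


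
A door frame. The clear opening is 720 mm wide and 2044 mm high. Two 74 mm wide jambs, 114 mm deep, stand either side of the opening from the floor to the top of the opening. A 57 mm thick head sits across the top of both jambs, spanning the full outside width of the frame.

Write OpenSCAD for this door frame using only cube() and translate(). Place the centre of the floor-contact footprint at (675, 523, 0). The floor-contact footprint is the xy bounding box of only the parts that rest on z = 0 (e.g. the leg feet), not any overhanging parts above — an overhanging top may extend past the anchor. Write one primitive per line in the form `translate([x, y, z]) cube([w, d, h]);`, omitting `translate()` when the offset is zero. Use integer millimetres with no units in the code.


translate([241, 466, 0]) cube([74, 114, 2044]);
translate([1035, 466, 0]) cube([74, 114, 2044]);
translate([241, 466, 2044]) cube([868, 114, 57]);


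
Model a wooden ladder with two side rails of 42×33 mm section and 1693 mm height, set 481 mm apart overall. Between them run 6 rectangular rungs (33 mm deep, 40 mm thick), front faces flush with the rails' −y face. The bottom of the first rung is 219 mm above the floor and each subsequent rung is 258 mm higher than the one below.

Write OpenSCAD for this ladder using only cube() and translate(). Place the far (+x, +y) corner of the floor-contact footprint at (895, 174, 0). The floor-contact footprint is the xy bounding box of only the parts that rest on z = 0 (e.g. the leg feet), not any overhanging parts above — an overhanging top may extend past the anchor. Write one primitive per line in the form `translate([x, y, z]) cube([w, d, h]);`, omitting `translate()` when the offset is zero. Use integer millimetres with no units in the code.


translate([414, 141, 0]) cube([42, 33, 1693]);
translate([853, 141, 0]) cube([42, 33, 1693]);
translate([456, 141, 219]) cube([397, 33, 40]);
translate([456, 141, 477]) cube([397, 33, 40]);
translate([456, 141, 735]) cube([397, 33, 40]);
translate([456, 141, 993]) cube([397, 33, 40]);
translate([456, 141, 1251]) cube([397, 33, 40]);
translate([456, 141, 1509]) cube([397, 33, 40]);


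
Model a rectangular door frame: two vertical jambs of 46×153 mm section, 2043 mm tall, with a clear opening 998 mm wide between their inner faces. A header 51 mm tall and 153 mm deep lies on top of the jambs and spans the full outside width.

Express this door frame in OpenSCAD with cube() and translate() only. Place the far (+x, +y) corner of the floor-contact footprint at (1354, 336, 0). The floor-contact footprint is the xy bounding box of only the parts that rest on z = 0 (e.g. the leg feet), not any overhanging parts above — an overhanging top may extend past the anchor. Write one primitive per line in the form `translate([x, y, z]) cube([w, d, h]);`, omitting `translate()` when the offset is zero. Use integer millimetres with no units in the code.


translate([264, 183, 0]) cube([46, 153, 2043]);
translate([1308, 183, 0]) cube([46, 153, 2043]);
translate([264, 183, 2043]) cube([1090, 153, 51]);


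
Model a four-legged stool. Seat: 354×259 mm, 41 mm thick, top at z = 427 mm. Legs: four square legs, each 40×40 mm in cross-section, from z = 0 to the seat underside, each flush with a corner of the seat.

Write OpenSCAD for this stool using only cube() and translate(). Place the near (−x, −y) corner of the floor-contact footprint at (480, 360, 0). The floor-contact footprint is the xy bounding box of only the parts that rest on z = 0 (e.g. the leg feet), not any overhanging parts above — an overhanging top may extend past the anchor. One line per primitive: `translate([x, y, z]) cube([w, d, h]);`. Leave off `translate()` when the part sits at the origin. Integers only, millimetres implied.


translate([480, 360, 386]) cube([354, 259, 41]);
translate([480, 360, 0]) cube([40, 40, 386]);
translate([794, 360, 0]) cube([40, 40, 386]);
translate([480, 579, 0]) cube([40, 40, 386]);
translate([794, 579, 0]) cube([40, 40, 386]);


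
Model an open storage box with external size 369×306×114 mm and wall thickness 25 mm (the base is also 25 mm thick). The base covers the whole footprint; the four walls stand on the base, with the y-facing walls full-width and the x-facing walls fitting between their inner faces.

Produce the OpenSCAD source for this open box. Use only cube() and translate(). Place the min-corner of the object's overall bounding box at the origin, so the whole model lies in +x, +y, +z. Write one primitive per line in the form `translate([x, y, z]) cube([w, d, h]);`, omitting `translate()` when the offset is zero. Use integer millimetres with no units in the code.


cube([369, 306, 25]);
translate([0, 0, 25]) cube([369, 25, 89]);
translate([0, 281, 25]) cube([369, 25, 89]);
translate([0, 25, 25]) cube([25, 256, 89]);
translate([344, 25, 25]) cube([25, 256, 89]);


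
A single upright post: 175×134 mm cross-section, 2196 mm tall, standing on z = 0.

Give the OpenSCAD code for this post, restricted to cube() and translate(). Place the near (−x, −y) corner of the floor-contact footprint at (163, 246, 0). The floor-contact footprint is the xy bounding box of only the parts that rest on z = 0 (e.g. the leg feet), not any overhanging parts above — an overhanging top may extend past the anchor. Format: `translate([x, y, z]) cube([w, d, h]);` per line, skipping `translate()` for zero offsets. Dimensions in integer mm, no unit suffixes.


translate([163, 246, 0]) cube([175, 134, 2196]);


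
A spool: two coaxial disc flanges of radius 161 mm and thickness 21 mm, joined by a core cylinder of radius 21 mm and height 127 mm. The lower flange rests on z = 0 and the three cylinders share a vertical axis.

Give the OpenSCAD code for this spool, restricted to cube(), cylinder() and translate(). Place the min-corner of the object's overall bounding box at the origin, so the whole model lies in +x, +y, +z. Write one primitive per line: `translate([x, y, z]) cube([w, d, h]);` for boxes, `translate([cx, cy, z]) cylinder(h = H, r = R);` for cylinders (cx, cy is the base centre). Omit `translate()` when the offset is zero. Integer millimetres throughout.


translate([161, 161, 0]) cylinder(h = 21, r = 161);
translate([161, 161, 21]) cylinder(h = 127, r = 21);
translate([161, 161, 148]) cylinder(h = 21, r = 161);


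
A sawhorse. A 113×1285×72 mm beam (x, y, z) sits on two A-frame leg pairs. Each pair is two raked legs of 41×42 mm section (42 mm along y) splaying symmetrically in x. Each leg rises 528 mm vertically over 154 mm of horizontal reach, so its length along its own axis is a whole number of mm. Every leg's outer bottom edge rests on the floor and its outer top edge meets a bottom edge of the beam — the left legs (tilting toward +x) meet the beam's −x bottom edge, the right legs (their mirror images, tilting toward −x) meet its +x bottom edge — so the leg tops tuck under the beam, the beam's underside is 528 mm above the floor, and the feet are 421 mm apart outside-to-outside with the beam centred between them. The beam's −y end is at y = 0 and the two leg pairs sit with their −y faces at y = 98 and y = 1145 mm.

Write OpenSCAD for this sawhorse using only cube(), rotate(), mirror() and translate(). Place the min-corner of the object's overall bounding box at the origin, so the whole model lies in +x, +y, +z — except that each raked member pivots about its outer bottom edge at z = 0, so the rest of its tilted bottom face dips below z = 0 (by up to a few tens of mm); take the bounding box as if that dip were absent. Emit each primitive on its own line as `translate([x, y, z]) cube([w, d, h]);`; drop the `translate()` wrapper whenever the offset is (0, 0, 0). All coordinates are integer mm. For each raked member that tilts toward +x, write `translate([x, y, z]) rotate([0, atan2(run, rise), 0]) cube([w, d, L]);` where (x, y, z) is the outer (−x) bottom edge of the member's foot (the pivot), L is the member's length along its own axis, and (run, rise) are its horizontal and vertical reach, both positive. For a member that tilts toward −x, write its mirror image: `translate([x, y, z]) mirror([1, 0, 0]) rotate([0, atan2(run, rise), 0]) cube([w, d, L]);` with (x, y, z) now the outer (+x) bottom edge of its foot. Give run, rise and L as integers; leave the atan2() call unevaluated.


translate([154, 0, 528]) cube([113, 1285, 72]);
translate([0, 98, 0]) rotate([0, atan2(154, 528), 0]) cube([41, 42, 550]);
translate([421, 98, 0]) mirror([1, 0, 0]) rotate([0, atan2(154, 528), 0]) cube([41, 42, 550]);
translate([0, 1145, 0]) rotate([0, atan2(154, 528), 0]) cube([41, 42, 550]);
translate([421, 1145, 0]) mirror([1, 0, 0]) rotate([0, atan2(154, 528), 0]) cube([41, 42, 550]);


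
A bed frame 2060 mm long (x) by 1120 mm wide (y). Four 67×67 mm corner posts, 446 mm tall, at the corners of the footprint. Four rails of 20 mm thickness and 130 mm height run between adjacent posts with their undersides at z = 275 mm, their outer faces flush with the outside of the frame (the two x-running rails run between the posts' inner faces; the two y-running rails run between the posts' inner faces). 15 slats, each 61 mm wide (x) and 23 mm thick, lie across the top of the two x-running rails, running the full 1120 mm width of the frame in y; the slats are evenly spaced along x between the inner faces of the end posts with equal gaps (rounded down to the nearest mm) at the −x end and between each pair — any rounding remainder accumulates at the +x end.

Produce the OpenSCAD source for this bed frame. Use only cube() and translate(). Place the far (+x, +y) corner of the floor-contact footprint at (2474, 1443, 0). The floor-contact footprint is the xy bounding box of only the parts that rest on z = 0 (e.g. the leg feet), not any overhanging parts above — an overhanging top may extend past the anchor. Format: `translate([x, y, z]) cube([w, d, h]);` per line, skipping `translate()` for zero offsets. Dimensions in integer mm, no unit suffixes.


translate([414, 323, 0]) cube([67, 67, 446]);
translate([414, 1376, 0]) cube([67, 67, 446]);
translate([2407, 323, 0]) cube([67, 67, 446]);
translate([2407, 1376, 0]) cube([67, 67, 446]);
translate([481, 323, 275]) cube([1926, 20, 130]);
translate([481, 1423, 275]) cube([1926, 20, 130]);
translate([414, 390, 275]) cube([20, 986, 130]);
translate([2454, 390, 275]) cube([20, 986, 130]);
translate([544, 323, 405]) cube([61, 1120, 23]);
translate([668, 323, 405]) cube([61, 1120, 23]);
translate([792, 323, 405]) cube([61, 1120, 23]);
translate([916, 323, 405]) cube([61, 1120, 23]);
translate([1040, 323, 405]) cube([61, 1120, 23]);
translate([1164, 323, 405]) cube([61, 1120, 23]);
translate([1288, 323, 405]) cube([61, 1120, 23]);
translate([1412, 323, 405]) cube([61, 1120, 23]);
translate([1536, 323, 405]) cube([61, 1120, 23]);
translate([1660, 323, 405]) cube([61, 1120, 23]);
translate([1784, 323, 405]) cube([61, 1120, 23]);
translate([1908, 323, 405]) cube([61, 1120, 23]);
translate([2032, 323, 405]) cube([61, 1120, 23]);
translate([2156, 323, 405]) cube([61, 1120, 23]);
translate([2280, 323, 405]) cube([61, 1120, 23]);


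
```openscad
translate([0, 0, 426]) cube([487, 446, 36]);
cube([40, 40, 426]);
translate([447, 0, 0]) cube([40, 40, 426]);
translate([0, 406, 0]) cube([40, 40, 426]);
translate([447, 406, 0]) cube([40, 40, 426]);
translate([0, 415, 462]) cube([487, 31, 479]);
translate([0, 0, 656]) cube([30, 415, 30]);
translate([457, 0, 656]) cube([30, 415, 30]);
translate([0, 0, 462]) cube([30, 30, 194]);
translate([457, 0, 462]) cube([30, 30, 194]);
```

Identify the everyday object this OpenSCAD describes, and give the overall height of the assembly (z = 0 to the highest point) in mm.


A chair. The overall height is 941 mm.

A slab on four corner posts with a tall panel at the back — a chair. The seat slab sits at z = 426 with thickness 36, and the 479 mm backrest starts at the seat top, so the overall height is 426 + 36 + 479 = 941 mm.


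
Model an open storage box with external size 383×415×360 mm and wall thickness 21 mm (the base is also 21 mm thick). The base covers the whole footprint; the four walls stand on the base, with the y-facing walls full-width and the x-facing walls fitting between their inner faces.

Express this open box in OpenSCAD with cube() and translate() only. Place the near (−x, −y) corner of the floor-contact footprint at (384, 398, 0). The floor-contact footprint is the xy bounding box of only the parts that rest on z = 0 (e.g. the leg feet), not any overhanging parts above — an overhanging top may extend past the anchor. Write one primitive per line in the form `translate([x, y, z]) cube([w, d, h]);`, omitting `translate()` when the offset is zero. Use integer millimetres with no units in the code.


translate([384, 398, 0]) cube([383, 415, 21]);
translate([384, 398, 21]) cube([383, 21, 339]);
translate([384, 792, 21]) cube([383, 21, 339]);
translate([384, 419, 21]) cube([21, 373, 339]);
translate([746, 419, 21]) cube([21, 373, 339]);


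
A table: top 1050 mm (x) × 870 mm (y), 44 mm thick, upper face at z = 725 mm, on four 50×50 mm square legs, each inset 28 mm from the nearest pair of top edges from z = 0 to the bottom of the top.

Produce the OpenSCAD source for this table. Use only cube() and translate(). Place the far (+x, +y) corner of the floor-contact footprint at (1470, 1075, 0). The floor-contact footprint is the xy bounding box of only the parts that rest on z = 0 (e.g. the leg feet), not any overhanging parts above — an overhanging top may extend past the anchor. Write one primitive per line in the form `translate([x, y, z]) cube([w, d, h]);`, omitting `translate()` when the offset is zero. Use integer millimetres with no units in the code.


translate([448, 233, 681]) cube([1050, 870, 44]);
translate([476, 261, 0]) cube([50, 50, 681]);
translate([1420, 261, 0]) cube([50, 50, 681]);
translate([476, 1025, 0]) cube([50, 50, 681]);
translate([1420, 1025, 0]) cube([50, 50, 681]);
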